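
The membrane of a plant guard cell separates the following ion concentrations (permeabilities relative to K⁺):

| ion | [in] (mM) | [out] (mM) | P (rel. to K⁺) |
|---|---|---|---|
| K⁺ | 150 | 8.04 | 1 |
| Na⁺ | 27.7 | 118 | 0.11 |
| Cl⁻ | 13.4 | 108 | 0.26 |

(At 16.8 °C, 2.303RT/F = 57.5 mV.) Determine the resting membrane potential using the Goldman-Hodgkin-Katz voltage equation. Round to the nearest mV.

Vm = 57.5 · log₁₀[(Σ P·[cation]ₒ + Σ P·[anion]ᵢ) / (Σ P·[cation]ᵢ + Σ P·[anion]ₒ)]
Numerator = 1×8.04 + 0.11×118 + 0.26×13.4 = 24.5
Denominator = 1×150 + 0.11×27.7 + 0.26×108 = 181.1
Vm = 57.5 · log₁₀(0.13529) = 57.5 × (-0.8687) = -49.95 mV

-50 mV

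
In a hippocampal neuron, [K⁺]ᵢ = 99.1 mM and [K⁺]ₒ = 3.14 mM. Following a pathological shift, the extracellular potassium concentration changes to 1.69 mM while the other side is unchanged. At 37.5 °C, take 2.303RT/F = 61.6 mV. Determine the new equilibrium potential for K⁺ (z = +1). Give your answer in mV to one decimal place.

After the shift: [K⁺]_out = 1.69, [K⁺]_in = 99.1 mM.
E_new = (61.6/1)·log₁₀(1.69/99.1) = 61.60 · (-1.7682) = -108.92 mV

-108.9 mV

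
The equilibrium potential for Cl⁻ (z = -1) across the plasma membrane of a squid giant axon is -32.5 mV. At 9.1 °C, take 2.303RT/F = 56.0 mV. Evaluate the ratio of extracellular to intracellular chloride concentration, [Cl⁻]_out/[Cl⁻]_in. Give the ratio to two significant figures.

3.8

log₁₀([out]/[in]) = E·z/(56.0) = -32.5 × -1 / 56.0 = 0.5804
[out]/[in] = 10^(0.5804) = 3.805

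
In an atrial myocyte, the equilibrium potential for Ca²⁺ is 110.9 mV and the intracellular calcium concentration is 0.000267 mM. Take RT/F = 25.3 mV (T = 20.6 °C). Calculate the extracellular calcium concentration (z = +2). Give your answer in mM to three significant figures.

Nernst: E = (25.3/2) · ln([out]/[in]), so ln([out]/[in]) = 110.9 × 2 / 25.3 = 8.7668.
[out]/[in] = e^(8.7668) = 6418.
[out] = 6418 × 0.000267 = 1.713 mM.

1.71 mM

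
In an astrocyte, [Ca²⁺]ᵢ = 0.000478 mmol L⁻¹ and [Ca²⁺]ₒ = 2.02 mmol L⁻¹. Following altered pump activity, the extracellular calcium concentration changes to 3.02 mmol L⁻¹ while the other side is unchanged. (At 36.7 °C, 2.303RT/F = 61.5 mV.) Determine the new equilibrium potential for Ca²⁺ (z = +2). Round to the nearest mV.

After the shift: [Ca²⁺]_out = 3.02, [Ca²⁺]_in = 0.000478 mmol L⁻¹.
E_new = (61.5/2)·log₁₀(3.02/0.000478) = 30.75 · (3.8006) = 116.87 mV

117 mV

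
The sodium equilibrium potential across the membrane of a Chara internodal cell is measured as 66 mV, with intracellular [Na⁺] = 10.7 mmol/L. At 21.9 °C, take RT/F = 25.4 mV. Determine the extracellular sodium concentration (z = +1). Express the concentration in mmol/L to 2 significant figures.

140 mmol/L

Nernst: E = (25.4/1) · ln([out]/[in]), so ln([out]/[in]) = 66.0 × 1 / 25.4 = 2.5984.
[out]/[in] = e^(2.5984) = 13.44.
[out] = 13.44 × 10.7 = 143.8 mmol/L.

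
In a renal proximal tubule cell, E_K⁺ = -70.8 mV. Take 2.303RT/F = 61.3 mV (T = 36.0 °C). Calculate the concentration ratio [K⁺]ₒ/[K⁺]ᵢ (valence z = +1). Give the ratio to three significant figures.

log₁₀([out]/[in]) = E·z/(61.3) = -70.8 × 1 / 61.3 = -1.1550
[out]/[in] = 10^(-1.1550) = 0.06999

0.0700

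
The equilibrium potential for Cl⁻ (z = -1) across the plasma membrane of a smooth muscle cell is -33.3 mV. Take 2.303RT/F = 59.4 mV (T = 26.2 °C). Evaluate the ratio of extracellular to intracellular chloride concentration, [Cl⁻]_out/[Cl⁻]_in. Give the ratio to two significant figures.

log₁₀([out]/[in]) = E·z/(59.4) = -33.3 × -1 / 59.4 = 0.5606
[out]/[in] = 10^(0.5606) = 3.636

3.6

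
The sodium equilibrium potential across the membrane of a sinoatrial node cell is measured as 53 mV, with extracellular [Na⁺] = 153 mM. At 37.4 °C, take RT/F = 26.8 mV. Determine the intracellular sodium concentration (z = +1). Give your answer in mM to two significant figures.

Nernst: E = (26.8/1) · ln([out]/[in]), so ln([out]/[in]) = 53.0 × 1 / 26.8 = 1.9776.
[out]/[in] = e^(1.9776) = 7.225.
[in] = 153 / 7.225 = 21.18 mM.

21 mM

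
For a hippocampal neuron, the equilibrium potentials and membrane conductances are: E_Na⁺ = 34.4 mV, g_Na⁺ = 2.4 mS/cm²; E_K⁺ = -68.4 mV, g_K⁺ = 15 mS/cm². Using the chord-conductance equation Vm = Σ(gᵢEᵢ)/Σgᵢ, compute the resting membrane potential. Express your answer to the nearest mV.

Σ gᵢEᵢ = 2.4·(34.4) + 15·(-68.4) = -943.44
Σ gᵢ = 2.4 + 15 = 17.4
Vm = -943.44 / 17.4 = -54.22 mV

-54 mV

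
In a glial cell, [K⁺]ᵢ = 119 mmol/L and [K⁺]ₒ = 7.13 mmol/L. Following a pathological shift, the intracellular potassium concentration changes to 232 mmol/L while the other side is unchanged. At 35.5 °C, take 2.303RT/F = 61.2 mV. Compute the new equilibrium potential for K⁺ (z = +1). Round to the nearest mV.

-93 mV

After the shift: [K⁺]_out = 7.13, [K⁺]_in = 232 mmol/L.
E_new = (61.2/1)·log₁₀(7.13/232) = 61.20 · (-1.5124) = -92.56 mV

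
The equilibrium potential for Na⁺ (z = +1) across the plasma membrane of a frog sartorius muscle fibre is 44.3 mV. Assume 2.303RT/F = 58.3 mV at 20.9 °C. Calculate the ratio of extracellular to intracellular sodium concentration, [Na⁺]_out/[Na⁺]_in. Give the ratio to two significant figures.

log₁₀([out]/[in]) = E·z/(58.3) = 44.3 × 1 / 58.3 = 0.7599
[out]/[in] = 10^(0.7599) = 5.753

5.8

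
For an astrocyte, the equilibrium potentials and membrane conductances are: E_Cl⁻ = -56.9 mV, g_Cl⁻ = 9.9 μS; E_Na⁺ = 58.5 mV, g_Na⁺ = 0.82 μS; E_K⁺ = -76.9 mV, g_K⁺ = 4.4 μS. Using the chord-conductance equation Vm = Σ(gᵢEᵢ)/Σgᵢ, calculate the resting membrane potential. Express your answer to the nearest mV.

-56 mV

Σ gᵢEᵢ = 9.9·(-56.9) + 0.82·(58.5) + 4.4·(-76.9) = -853.70
Σ gᵢ = 9.9 + 0.82 + 4.4 = 15.12
Vm = -853.70 / 15.12 = -56.46 mV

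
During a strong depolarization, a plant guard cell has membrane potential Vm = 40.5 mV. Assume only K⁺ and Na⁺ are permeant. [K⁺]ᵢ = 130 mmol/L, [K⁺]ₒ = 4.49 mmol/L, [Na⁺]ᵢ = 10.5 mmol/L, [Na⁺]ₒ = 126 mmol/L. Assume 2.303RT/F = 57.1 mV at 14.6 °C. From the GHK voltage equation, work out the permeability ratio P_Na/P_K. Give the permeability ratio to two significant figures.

9.2

Let α = P_Na/P_K. GHK: Vm = 57.1·log₁₀[(Kₒ + α·Naₒ)/(Kᵢ + α·Naᵢ)].
10^(Vm/57.1) = 10^(40.5/57.1) = 5.1201
So 5.1201·(Kᵢ + α·Naᵢ) = Kₒ + α·Naₒ → α = (5.1201·130.0 − 4.49) / (126.0 − 5.1201·10.5)
α = (665.6 − 4.49) / (126.0 − 53.76) = 661.1/72.24 = 9.152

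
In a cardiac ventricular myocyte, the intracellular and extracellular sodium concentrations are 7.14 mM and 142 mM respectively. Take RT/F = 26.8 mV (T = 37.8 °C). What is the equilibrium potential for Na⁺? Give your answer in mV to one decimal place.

E = (26.8/z) · ln([Na⁺]_out/[Na⁺]_in) with z = +1.
= (26.8/1) · ln(142/7.14) = 26.80 · ln(19.89)
= 26.80 · (2.9901) = 80.14 mV

80.1 mV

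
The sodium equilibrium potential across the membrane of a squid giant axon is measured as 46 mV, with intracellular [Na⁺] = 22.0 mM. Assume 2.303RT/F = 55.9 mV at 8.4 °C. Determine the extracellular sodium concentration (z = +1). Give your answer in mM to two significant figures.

Nernst: E = (55.9/1) · log₁₀([out]/[in]), so log₁₀([out]/[in]) = 46.0 × 1 / 55.9 = 0.8229.
[out]/[in] = 10^(0.8229) = 6.651.
[out] = 6.651 × 22.0 = 146.3 mM.

150 mM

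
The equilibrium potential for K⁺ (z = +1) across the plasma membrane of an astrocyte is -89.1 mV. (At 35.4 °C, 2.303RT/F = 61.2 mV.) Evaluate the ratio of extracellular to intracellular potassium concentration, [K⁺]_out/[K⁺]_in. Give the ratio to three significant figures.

log₁₀([out]/[in]) = E·z/(61.2) = -89.1 × 1 / 61.2 = -1.4559
[out]/[in] = 10^(-1.4559) = 0.035

0.0350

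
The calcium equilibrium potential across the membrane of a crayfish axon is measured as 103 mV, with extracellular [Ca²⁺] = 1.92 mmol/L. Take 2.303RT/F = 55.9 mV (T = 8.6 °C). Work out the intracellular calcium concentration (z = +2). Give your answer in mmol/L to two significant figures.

Nernst: E = (55.9/2) · log₁₀([out]/[in]), so log₁₀([out]/[in]) = 103.0 × 2 / 55.9 = 3.6852.
[out]/[in] = 10^(3.6852) = 4843.
[in] = 1.92 / 4843 = 0.0003964 mmol/L.

0.00040 mmol/L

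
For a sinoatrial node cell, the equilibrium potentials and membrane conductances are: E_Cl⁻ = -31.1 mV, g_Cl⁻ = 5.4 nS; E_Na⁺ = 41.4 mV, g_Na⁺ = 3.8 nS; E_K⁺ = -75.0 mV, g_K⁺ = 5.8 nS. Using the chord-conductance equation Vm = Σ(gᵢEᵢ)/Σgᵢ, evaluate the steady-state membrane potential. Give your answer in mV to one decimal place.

-29.7 mV

Σ gᵢEᵢ = 5.4·(-31.1) + 3.8·(41.4) + 5.8·(-75.0) = -445.62
Σ gᵢ = 5.4 + 3.8 + 5.8 = 15
Vm = -445.62 / 15 = -29.71 mV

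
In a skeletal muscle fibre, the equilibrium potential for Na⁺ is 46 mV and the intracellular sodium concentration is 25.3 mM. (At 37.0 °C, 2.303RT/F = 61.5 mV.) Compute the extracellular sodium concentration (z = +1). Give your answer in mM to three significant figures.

Nernst: E = (61.5/1) · log₁₀([out]/[in]), so log₁₀([out]/[in]) = 46.0 × 1 / 61.5 = 0.7480.
[out]/[in] = 10^(0.7480) = 5.597.
[out] = 5.597 × 25.3 = 141.6 mM.

142 mM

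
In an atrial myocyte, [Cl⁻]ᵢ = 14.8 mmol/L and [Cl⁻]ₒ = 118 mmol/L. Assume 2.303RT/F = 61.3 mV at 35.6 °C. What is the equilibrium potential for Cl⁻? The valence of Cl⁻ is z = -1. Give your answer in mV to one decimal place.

-55.3 mV

E = (61.3/z) · log₁₀([Cl⁻]_out/[Cl⁻]_in) with z = -1.
For an anion, dividing by z = -1 reverses the sign.
= (61.3/-1) · log₁₀(118/14.8) = -61.30 · log₁₀(7.973)
= -61.30 · (0.9016) = -55.27 mV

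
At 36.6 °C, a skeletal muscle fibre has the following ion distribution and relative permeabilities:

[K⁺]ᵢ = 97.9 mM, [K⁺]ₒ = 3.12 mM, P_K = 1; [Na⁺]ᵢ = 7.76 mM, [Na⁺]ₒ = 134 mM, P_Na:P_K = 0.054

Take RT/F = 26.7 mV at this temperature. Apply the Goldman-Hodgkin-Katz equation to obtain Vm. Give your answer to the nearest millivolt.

-60 mV

Vm = 26.7 · ln[(Σ P·[cation]ₒ + Σ P·[anion]ᵢ) / (Σ P·[cation]ᵢ + Σ P·[anion]ₒ)]
Numerator = 1×3.12 + 0.054×134 = 10.36
Denominator = 1×97.9 + 0.054×7.76 = 98.32
Vm = 26.7 · ln(0.10533) = 26.7 × (-2.2507) = -60.09 mV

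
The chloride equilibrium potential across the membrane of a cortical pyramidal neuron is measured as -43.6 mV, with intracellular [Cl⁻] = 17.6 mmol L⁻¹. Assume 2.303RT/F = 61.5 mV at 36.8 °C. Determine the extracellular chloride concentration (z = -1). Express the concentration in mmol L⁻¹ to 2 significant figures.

90 mmol L⁻¹

Nernst: E = (61.5/-1) · log₁₀([out]/[in]), so log₁₀([out]/[in]) = -43.6 × -1 / 61.5 = 0.7089.
[out]/[in] = 10^(0.7089) = 5.116.
[out] = 5.116 × 17.6 = 90.04 mmol L⁻¹.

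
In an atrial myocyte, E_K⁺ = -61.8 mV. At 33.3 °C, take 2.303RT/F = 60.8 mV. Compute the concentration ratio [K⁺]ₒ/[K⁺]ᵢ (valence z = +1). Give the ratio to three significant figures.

0.0963

log₁₀([out]/[in]) = E·z/(60.8) = -61.8 × 1 / 60.8 = -1.0164
[out]/[in] = 10^(-1.0164) = 0.09628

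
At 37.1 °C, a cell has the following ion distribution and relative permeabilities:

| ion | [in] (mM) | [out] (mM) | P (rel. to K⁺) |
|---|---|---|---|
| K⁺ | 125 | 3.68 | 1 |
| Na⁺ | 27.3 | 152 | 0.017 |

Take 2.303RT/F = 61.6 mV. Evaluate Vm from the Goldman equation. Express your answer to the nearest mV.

Vm = 61.6 · log₁₀[(Σ P·[cation]ₒ + Σ P·[anion]ᵢ) / (Σ P·[cation]ᵢ + Σ P·[anion]ₒ)]
Numerator = 1×3.68 + 0.017×152 = 6.264
Denominator = 1×125 + 0.017×27.3 = 125.5
Vm = 61.6 · log₁₀(0.049927) = 61.6 × (-1.3017) = -80.18 mV

-80 mV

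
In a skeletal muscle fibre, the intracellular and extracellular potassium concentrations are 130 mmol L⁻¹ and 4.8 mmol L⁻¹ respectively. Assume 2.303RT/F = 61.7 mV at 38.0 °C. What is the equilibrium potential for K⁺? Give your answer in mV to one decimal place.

-88.4 mV

E = (61.7/z) · log₁₀([K⁺]_out/[K⁺]_in) with z = +1.
= (61.7/1) · log₁₀(4.8/130) = 61.70 · log₁₀(0.03692)
= 61.70 · (-1.4327) = -88.40 mV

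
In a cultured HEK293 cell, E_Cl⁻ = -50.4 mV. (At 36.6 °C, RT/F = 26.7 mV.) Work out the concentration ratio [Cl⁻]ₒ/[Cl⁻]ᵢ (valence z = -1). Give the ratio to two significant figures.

ln([out]/[in]) = E·z/(26.7) = -50.4 × -1 / 26.7 = 1.8876
[out]/[in] = e^(1.8876) = 6.604

6.6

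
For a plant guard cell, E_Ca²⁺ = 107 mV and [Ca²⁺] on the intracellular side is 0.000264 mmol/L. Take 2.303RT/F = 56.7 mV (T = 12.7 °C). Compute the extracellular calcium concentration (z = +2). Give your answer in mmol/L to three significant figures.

1.57 mmol/L

Nernst: E = (56.7/2) · log₁₀([out]/[in]), so log₁₀([out]/[in]) = 107.0 × 2 / 56.7 = 3.7743.
[out]/[in] = 10^(3.7743) = 5946.
[out] = 5946 × 0.000264 = 1.57 mmol/L.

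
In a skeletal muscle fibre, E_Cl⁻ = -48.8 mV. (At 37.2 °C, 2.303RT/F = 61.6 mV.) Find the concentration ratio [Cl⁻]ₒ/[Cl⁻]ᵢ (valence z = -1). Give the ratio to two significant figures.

log₁₀([out]/[in]) = E·z/(61.6) = -48.8 × -1 / 61.6 = 0.7922
[out]/[in] = 10^(0.7922) = 6.197

6.2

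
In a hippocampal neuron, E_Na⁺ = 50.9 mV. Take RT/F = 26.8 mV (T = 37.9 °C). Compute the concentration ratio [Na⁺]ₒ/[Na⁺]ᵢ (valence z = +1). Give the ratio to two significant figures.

ln([out]/[in]) = E·z/(26.8) = 50.9 × 1 / 26.8 = 1.8993
[out]/[in] = e^(1.8993) = 6.681

6.7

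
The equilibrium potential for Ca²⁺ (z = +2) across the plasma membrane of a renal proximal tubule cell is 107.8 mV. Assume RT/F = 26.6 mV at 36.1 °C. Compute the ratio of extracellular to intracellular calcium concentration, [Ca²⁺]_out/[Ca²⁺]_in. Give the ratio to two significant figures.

3300

ln([out]/[in]) = E·z/(26.6) = 107.8 × 2 / 26.6 = 8.1053
[out]/[in] = e^(8.1053) = 3312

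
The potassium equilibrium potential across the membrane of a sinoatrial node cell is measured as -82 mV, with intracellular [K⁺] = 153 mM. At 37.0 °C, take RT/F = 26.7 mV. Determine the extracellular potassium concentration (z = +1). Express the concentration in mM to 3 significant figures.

7.09 mM

Nernst: E = (26.7/1) · ln([out]/[in]), so ln([out]/[in]) = -82.0 × 1 / 26.7 = -3.0712.
[out]/[in] = e^(-3.0712) = 0.04637.
[out] = 0.04637 × 153 = 7.094 mM.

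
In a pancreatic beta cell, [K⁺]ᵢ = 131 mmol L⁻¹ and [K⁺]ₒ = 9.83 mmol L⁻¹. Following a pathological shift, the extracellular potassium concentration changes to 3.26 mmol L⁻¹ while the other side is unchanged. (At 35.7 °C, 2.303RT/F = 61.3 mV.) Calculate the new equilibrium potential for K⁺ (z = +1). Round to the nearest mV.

After the shift: [K⁺]_out = 3.26, [K⁺]_in = 131 mmol L⁻¹.
E_new = (61.3/1)·log₁₀(3.26/131) = 61.30 · (-1.6041) = -98.33 mV

-98 mV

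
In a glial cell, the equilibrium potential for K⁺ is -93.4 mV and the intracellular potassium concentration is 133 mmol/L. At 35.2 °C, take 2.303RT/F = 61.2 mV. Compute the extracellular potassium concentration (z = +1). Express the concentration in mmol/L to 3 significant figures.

3.96 mmol/L

Nernst: E = (61.2/1) · log₁₀([out]/[in]), so log₁₀([out]/[in]) = -93.4 × 1 / 61.2 = -1.5261.
[out]/[in] = 10^(-1.5261) = 0.02978.
[out] = 0.02978 × 133 = 3.96 mmol/L.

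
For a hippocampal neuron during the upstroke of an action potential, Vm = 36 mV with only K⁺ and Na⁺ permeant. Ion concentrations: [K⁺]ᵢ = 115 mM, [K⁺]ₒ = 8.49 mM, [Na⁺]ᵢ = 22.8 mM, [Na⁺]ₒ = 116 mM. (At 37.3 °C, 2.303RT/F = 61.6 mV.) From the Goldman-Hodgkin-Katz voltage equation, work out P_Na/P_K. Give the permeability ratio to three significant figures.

15.2

Let α = P_Na/P_K. GHK: Vm = 61.6·log₁₀[(Kₒ + α·Naₒ)/(Kᵢ + α·Naᵢ)].
10^(Vm/61.6) = 10^(36.0/61.6) = 3.8407
So 3.8407·(Kᵢ + α·Naᵢ) = Kₒ + α·Naₒ → α = (3.8407·115.0 − 8.49) / (116.0 − 3.8407·22.8)
α = (441.7 − 8.49) / (116.0 − 87.57) = 433.2/28.43 = 15.24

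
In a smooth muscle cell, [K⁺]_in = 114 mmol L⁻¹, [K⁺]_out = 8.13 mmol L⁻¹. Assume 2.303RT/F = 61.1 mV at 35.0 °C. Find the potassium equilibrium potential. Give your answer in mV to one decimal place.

E = (61.1/z) · log₁₀([K⁺]_out/[K⁺]_in) with z = +1.
= (61.1/1) · log₁₀(8.13/114) = 61.10 · log₁₀(0.07132)
= 61.10 · (-1.1468) = -70.07 mV

-70.1 mV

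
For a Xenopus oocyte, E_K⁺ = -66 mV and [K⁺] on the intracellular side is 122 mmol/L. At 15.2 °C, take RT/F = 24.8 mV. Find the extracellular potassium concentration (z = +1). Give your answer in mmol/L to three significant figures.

8.52 mmol/L

Nernst: E = (24.8/1) · ln([out]/[in]), so ln([out]/[in]) = -66.0 × 1 / 24.8 = -2.6613.
[out]/[in] = e^(-2.6613) = 0.06986.
[out] = 0.06986 × 122 = 8.523 mmol/L.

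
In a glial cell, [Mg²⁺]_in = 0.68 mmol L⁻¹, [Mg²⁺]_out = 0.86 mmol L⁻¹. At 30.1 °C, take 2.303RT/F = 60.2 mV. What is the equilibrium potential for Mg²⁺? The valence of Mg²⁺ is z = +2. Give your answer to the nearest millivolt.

3 mV

E = (60.2/z) · log₁₀([Mg²⁺]_out/[Mg²⁺]_in) with z = +2.
= (60.2/2) · log₁₀(0.86/0.68) = 30.10 · log₁₀(1.265)
= 30.10 · (0.1020) = 3.07 mV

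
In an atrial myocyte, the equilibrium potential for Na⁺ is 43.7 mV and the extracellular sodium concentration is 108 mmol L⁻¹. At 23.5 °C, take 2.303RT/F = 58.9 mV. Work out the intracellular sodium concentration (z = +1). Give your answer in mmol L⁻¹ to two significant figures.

Nernst: E = (58.9/1) · log₁₀([out]/[in]), so log₁₀([out]/[in]) = 43.7 × 1 / 58.9 = 0.7419.
[out]/[in] = 10^(0.7419) = 5.52.
[in] = 108 / 5.52 = 19.57 mmol L⁻¹.

20 mmol L⁻¹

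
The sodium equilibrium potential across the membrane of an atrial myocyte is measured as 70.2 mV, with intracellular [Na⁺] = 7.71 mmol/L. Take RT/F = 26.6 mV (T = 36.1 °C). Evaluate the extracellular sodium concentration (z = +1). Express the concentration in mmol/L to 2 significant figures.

Nernst: E = (26.6/1) · ln([out]/[in]), so ln([out]/[in]) = 70.2 × 1 / 26.6 = 2.6391.
[out]/[in] = e^(2.6391) = 14.
[out] = 14 × 7.71 = 107.9 mmol/L.

110 mmol/L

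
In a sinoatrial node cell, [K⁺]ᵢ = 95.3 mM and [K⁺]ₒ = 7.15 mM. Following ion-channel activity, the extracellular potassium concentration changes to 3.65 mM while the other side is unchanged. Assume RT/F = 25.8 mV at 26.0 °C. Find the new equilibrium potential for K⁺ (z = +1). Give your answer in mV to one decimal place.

After the shift: [K⁺]_out = 3.65, [K⁺]_in = 95.3 mM.
E_new = (25.8/1)·ln(3.65/95.3) = 25.80 · (-3.2623) = -84.17 mV

-84.2 mV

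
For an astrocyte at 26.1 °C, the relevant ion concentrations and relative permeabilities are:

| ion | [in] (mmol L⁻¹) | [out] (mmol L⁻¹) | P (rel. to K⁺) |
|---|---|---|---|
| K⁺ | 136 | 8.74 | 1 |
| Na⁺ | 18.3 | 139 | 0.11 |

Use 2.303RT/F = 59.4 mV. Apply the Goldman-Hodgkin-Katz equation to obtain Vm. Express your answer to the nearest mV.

Vm = 59.4 · log₁₀[(Σ P·[cation]ₒ + Σ P·[anion]ᵢ) / (Σ P·[cation]ᵢ + Σ P·[anion]ₒ)]
Numerator = 1×8.74 + 0.11×139 = 24.03
Denominator = 1×136 + 0.11×18.3 = 138
Vm = 59.4 · log₁₀(0.17411) = 59.4 × (-0.7592) = -45.09 mV

-45 mV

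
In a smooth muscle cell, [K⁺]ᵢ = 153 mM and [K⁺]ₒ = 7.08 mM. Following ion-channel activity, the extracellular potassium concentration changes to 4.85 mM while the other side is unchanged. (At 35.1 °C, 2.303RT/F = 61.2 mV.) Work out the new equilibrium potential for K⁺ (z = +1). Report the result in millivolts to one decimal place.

-91.7 mV

After the shift: [K⁺]_out = 4.85, [K⁺]_in = 153 mM.
E_new = (61.2/1)·log₁₀(4.85/153) = 61.20 · (-1.4989) = -91.74 mV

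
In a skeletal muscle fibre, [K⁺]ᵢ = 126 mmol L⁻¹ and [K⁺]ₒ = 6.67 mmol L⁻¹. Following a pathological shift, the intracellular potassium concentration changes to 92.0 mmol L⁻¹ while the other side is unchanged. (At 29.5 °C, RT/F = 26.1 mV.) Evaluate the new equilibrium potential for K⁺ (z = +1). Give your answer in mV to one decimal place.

After the shift: [K⁺]_out = 6.67, [K⁺]_in = 92.0 mmol L⁻¹.
E_new = (26.1/1)·ln(6.67/92.0) = 26.10 · (-2.6242) = -68.49 mV

-68.5 mV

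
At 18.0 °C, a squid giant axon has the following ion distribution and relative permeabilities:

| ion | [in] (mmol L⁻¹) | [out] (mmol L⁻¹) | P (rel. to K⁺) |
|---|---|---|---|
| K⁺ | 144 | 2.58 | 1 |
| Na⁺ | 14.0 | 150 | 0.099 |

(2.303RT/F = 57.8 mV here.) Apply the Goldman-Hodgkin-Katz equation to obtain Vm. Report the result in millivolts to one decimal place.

Vm = 57.8 · log₁₀[(Σ P·[cation]ₒ + Σ P·[anion]ᵢ) / (Σ P·[cation]ᵢ + Σ P·[anion]ₒ)]
Numerator = 1×2.58 + 0.099×150 = 17.43
Denominator = 1×144 + 0.099×14.0 = 145.4
Vm = 57.8 · log₁₀(0.11989) = 57.8 × (-0.9212) = -53.25 mV

-53.2 mV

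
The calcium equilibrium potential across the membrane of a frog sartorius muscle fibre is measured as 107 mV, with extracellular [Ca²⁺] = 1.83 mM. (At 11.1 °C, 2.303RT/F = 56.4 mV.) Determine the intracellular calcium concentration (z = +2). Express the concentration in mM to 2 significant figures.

Nernst: E = (56.4/2) · log₁₀([out]/[in]), so log₁₀([out]/[in]) = 107.0 × 2 / 56.4 = 3.7943.
[out]/[in] = 10^(3.7943) = 6228.
[in] = 1.83 / 6228 = 0.0002938 mM.

0.00029 mM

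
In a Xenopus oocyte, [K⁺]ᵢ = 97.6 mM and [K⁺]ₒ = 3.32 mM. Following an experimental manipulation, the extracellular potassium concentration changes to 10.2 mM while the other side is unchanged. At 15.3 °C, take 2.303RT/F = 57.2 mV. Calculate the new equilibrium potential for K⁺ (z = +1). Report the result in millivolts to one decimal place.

-56.1 mV

After the shift: [K⁺]_out = 10.2, [K⁺]_in = 97.6 mM.
E_new = (57.2/1)·log₁₀(10.2/97.6) = 57.20 · (-0.9808) = -56.10 mV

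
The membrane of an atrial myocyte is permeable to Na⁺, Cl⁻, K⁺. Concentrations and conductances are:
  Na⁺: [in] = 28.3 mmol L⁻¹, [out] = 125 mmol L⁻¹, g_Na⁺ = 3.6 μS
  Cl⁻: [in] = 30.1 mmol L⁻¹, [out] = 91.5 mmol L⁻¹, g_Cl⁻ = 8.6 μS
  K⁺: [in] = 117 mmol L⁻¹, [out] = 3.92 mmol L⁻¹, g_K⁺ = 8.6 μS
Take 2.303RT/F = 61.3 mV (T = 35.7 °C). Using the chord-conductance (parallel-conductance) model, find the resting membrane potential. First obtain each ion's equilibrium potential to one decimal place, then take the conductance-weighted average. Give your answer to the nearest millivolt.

E_Na⁺ = (61.3/1)·log₁₀(125/28.3) = 39.5 mV
E_Cl⁻ = (61.3/-1)·log₁₀(91.5/30.1) = -29.6 mV
E_K⁺ = (61.3/1)·log₁₀(3.92/117) = -90.4 mV
Vm = (Σ gᵢEᵢ)/(Σ gᵢ) = (3.6·39.5 + 8.6·-29.6 + 8.6·-90.4) / (3.6 + 8.6 + 8.6)
= -889.80 / 20.8 = -42.78 mV

-43 mV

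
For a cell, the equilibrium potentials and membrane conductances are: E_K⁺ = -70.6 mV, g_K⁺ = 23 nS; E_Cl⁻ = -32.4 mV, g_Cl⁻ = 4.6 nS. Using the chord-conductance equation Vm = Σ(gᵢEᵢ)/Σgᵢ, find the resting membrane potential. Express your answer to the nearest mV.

Σ gᵢEᵢ = 23·(-70.6) + 4.6·(-32.4) = -1772.84
Σ gᵢ = 23 + 4.6 = 27.6
Vm = -1772.84 / 27.6 = -64.23 mV

-64 mV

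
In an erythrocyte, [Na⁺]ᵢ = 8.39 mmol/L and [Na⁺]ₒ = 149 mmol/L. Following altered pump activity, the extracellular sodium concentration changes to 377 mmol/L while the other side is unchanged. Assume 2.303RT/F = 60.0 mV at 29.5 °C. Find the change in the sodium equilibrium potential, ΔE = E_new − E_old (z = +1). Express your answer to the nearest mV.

E_old = (60.0/1)·log₁₀(149/8.39) = 74.97 mV
E_new = (60.0/1)·log₁₀(377/8.39) = 99.15 mV
ΔE = 99.15 − (74.97) = 24.19 mV

24 mV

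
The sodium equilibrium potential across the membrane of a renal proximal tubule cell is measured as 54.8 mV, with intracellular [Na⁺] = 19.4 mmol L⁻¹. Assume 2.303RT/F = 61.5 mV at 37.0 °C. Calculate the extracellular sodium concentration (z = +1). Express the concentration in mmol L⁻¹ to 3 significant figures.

151 mmol L⁻¹

Nernst: E = (61.5/1) · log₁₀([out]/[in]), so log₁₀([out]/[in]) = 54.8 × 1 / 61.5 = 0.8911.
[out]/[in] = 10^(0.8911) = 7.781.
[out] = 7.781 × 19.4 = 151 mmol L⁻¹.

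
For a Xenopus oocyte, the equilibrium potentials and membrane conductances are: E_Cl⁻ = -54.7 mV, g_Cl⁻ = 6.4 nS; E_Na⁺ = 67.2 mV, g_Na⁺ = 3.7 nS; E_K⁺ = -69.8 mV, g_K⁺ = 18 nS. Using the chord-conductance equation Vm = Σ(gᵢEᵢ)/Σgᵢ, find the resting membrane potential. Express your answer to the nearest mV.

Σ gᵢEᵢ = 6.4·(-54.7) + 3.7·(67.2) + 18·(-69.8) = -1357.84
Σ gᵢ = 6.4 + 3.7 + 18 = 28.1
Vm = -1357.84 / 28.1 = -48.32 mV

-48 mV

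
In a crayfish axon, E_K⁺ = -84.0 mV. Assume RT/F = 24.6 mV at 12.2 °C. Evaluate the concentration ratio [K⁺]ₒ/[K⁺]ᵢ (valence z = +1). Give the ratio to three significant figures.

0.0329

ln([out]/[in]) = E·z/(24.6) = -84.0 × 1 / 24.6 = -3.4146
[out]/[in] = e^(-3.4146) = 0.03289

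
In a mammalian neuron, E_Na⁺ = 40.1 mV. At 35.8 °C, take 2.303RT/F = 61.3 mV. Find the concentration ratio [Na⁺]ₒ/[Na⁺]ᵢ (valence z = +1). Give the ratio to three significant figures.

4.51

log₁₀([out]/[in]) = E·z/(61.3) = 40.1 × 1 / 61.3 = 0.6542
[out]/[in] = 10^(0.6542) = 4.51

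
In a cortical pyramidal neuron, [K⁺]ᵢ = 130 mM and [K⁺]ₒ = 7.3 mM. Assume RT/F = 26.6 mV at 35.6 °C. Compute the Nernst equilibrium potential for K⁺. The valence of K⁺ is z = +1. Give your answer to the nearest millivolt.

-77 mV

E = (26.6/z) · ln([K⁺]_out/[K⁺]_in) with z = +1.
= (26.6/1) · ln(7.3/130) = 26.60 · ln(0.05615)
= 26.60 · (-2.8797) = -76.60 mV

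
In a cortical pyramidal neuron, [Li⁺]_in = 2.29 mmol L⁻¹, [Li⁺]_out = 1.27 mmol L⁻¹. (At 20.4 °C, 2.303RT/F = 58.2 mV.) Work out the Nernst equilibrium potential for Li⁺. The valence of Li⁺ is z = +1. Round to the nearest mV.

E = (58.2/z) · log₁₀([Li⁺]_out/[Li⁺]_in) with z = +1.
= (58.2/1) · log₁₀(1.27/2.29) = 58.20 · log₁₀(0.5546)
= 58.20 · (-0.2560) = -14.90 mV

-15 mV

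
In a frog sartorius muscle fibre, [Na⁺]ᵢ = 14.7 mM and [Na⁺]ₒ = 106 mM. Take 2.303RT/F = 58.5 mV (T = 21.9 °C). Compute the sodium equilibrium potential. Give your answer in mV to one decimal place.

50.2 mV

E = (58.5/z) · log₁₀([Na⁺]_out/[Na⁺]_in) with z = +1.
= (58.5/1) · log₁₀(106/14.7) = 58.50 · log₁₀(7.211)
= 58.50 · (0.8580) = 50.19 mV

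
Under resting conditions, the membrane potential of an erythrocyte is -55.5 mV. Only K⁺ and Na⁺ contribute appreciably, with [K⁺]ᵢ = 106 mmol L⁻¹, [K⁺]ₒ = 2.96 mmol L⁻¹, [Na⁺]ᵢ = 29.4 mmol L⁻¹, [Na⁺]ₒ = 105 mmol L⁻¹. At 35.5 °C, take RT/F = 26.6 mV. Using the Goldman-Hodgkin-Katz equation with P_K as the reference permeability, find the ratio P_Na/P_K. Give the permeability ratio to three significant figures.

0.101

Let α = P_Na/P_K. GHK: Vm = 26.6·ln[(Kₒ + α·Naₒ)/(Kᵢ + α·Naᵢ)].
e^(Vm/26.6) = e^(-55.5/26.6) = 0.12412
So 0.12412·(Kᵢ + α·Naᵢ) = Kₒ + α·Naₒ → α = (0.12412·106.0 − 2.96) / (105.0 − 0.12412·29.4)
α = (13.16 − 2.96) / (105.0 − 3.649) = 10.2/101.4 = 0.1006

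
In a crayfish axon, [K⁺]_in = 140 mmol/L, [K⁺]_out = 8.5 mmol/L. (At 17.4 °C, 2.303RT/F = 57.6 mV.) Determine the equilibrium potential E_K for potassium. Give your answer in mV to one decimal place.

-70.1 mV

E = (57.6/z) · log₁₀([K⁺]_out/[K⁺]_in) with z = +1.
= (57.6/1) · log₁₀(8.5/140) = 57.60 · log₁₀(0.06071)
= 57.60 · (-1.2167) = -70.08 mV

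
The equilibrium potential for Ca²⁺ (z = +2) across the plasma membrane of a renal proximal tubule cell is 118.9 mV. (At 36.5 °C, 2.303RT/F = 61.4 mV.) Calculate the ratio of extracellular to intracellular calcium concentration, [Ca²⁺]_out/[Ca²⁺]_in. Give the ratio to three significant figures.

7460

log₁₀([out]/[in]) = E·z/(61.4) = 118.9 × 2 / 61.4 = 3.8730
[out]/[in] = 10^(3.8730) = 7464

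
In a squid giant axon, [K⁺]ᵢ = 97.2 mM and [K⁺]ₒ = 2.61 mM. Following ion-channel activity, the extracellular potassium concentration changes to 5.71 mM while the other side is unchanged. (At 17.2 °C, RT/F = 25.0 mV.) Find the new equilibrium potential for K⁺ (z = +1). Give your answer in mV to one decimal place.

After the shift: [K⁺]_out = 5.71, [K⁺]_in = 97.2 mM.
E_new = (25.0/1)·ln(5.71/97.2) = 25.00 · (-2.8346) = -70.86 mV

-70.9 mV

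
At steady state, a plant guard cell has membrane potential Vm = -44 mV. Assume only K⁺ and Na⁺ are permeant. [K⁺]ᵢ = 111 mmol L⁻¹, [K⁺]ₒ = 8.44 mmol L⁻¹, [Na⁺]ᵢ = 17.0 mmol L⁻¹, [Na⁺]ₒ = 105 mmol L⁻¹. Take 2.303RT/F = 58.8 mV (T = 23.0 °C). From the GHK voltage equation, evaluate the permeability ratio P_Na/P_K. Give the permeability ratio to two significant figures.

0.11

Let α = P_Na/P_K. GHK: Vm = 58.8·log₁₀[(Kₒ + α·Naₒ)/(Kᵢ + α·Naᵢ)].
10^(Vm/58.8) = 10^(-44.0/58.8) = 0.17853
So 0.17853·(Kᵢ + α·Naᵢ) = Kₒ + α·Naₒ → α = (0.17853·111.0 − 8.44) / (105.0 − 0.17853·17.0)
α = (19.82 − 8.44) / (105.0 − 3.035) = 11.38/102 = 0.1116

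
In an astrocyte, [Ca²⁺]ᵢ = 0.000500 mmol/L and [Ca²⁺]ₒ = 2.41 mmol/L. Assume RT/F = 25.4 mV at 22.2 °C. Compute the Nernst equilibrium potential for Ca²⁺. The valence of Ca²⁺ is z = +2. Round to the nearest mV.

108 mV

E = (25.4/z) · ln([Ca²⁺]_out/[Ca²⁺]_in) with z = +2.
= (25.4/2) · ln(2.41/0.000500) = 12.70 · ln(4820)
= 12.70 · (8.4805) = 107.70 mV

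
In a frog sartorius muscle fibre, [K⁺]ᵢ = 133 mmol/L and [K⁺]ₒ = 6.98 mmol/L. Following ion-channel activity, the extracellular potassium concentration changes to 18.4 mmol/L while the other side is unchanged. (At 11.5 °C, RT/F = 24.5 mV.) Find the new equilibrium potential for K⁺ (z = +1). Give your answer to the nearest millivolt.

-48 mV

After the shift: [K⁺]_out = 18.4, [K⁺]_in = 133 mmol/L.
E_new = (24.5/1)·ln(18.4/133) = 24.50 · (-1.9780) = -48.46 mV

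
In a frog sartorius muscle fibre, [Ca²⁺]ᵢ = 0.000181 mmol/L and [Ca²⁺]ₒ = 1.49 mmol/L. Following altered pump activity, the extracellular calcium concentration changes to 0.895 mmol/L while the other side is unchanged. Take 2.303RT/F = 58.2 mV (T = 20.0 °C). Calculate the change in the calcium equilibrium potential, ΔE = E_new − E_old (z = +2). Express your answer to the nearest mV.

-6 mV

E_old = (58.2/2)·log₁₀(1.49/0.000181) = 113.94 mV
E_new = (58.2/2)·log₁₀(0.895/0.000181) = 107.50 mV
ΔE = 107.50 − (113.94) = -6.44 mV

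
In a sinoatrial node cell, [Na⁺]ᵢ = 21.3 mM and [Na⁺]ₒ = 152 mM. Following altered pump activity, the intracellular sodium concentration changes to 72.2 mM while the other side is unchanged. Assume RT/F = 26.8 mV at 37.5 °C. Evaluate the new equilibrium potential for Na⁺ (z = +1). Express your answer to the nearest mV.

After the shift: [Na⁺]_out = 152, [Na⁺]_in = 72.2 mM.
E_new = (26.8/1)·ln(152/72.2) = 26.80 · (0.7444) = 19.95 mV

20 mV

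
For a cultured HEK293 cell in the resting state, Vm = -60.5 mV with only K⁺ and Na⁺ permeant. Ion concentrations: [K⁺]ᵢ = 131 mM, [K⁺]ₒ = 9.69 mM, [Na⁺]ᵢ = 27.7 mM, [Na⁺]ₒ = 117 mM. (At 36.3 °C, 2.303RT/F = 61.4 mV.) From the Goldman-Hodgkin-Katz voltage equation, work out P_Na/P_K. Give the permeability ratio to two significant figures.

Let α = P_Na/P_K. GHK: Vm = 61.4·log₁₀[(Kₒ + α·Naₒ)/(Kᵢ + α·Naᵢ)].
10^(Vm/61.4) = 10^(-60.5/61.4) = 0.10343
So 0.10343·(Kᵢ + α·Naᵢ) = Kₒ + α·Naₒ → α = (0.10343·131.0 − 9.69) / (117.0 − 0.10343·27.7)
α = (13.55 − 9.69) / (117.0 − 2.865) = 3.86/114.1 = 0.03382

0.034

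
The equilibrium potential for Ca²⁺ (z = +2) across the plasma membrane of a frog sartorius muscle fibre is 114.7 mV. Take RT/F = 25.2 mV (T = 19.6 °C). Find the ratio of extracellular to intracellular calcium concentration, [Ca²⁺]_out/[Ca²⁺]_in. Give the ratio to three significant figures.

8980

ln([out]/[in]) = E·z/(25.2) = 114.7 × 2 / 25.2 = 9.1032
[out]/[in] = e^(9.1032) = 8984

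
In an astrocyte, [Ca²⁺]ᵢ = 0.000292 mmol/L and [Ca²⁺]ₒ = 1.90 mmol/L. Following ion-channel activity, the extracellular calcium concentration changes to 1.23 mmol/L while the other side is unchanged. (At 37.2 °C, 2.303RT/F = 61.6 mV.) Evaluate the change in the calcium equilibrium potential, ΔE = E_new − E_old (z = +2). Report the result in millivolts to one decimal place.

-5.8 mV

E_old = (61.6/2)·log₁₀(1.90/0.000292) = 117.45 mV
E_new = (61.6/2)·log₁₀(1.23/0.000292) = 111.64 mV
ΔE = 111.64 − (117.45) = -5.82 mV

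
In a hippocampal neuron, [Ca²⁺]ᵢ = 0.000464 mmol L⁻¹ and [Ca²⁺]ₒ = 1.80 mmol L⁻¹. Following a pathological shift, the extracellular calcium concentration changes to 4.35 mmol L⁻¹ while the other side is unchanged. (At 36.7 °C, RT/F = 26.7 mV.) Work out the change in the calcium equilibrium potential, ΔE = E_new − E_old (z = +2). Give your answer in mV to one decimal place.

E_old = (26.7/2)·ln(1.80/0.000464) = 110.32 mV
E_new = (26.7/2)·ln(4.35/0.000464) = 122.10 mV
ΔE = 122.10 − (110.32) = 11.78 mV

11.8 mV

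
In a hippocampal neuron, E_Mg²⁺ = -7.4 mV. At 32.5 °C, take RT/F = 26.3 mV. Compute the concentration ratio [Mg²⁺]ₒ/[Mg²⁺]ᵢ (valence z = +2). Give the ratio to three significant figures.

0.570

ln([out]/[in]) = E·z/(26.3) = -7.4 × 2 / 26.3 = -0.5627
[out]/[in] = e^(-0.5627) = 0.5696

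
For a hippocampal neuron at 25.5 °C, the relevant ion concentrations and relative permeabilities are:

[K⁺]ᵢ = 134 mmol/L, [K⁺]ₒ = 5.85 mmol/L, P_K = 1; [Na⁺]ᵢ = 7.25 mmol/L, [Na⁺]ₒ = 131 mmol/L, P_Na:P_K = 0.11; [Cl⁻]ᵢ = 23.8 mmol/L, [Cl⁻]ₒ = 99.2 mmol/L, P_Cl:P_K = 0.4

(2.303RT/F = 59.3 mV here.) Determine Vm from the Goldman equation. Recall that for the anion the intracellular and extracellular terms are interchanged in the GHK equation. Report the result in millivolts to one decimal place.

Vm = 59.3 · log₁₀[(Σ P·[cation]ₒ + Σ P·[anion]ᵢ) / (Σ P·[cation]ᵢ + Σ P·[anion]ₒ)]
Numerator = 1×5.85 + 0.11×131 + 0.4×23.8 = 29.78
Denominator = 1×134 + 0.11×7.25 + 0.4×99.2 = 174.5
Vm = 59.3 · log₁₀(0.17068) = 59.3 × (-0.7678) = -45.53 mV

-45.5 mV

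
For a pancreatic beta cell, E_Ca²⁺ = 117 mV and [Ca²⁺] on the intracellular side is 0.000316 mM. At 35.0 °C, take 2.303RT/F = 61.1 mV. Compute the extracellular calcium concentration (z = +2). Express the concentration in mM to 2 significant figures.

Nernst: E = (61.1/2) · log₁₀([out]/[in]), so log₁₀([out]/[in]) = 117.0 × 2 / 61.1 = 3.8298.
[out]/[in] = 10^(3.8298) = 6758.
[out] = 6758 × 0.000316 = 2.135 mM.

2.1 mM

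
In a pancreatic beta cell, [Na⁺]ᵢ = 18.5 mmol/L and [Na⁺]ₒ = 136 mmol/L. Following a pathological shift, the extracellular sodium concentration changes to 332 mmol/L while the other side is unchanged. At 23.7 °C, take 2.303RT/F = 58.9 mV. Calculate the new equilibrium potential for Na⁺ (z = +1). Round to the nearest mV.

74 mV

After the shift: [Na⁺]_out = 332, [Na⁺]_in = 18.5 mmol/L.
E_new = (58.9/1)·log₁₀(332/18.5) = 58.90 · (1.2540) = 73.86 mV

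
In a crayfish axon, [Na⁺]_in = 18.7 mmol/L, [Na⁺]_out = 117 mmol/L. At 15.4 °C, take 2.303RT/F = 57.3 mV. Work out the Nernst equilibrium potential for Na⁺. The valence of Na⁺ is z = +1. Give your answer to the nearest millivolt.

46 mV

E = (57.3/z) · log₁₀([Na⁺]_out/[Na⁺]_in) with z = +1.
= (57.3/1) · log₁₀(117/18.7) = 57.30 · log₁₀(6.257)
= 57.30 · (0.7963) = 45.63 mV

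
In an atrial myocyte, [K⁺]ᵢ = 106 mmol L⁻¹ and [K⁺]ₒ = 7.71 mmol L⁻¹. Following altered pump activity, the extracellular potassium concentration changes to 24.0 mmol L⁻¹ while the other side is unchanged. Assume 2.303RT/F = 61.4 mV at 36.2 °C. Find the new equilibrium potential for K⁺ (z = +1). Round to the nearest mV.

After the shift: [K⁺]_out = 24.0, [K⁺]_in = 106 mmol L⁻¹.
E_new = (61.4/1)·log₁₀(24.0/106) = 61.40 · (-0.6451) = -39.61 mV

-40 mV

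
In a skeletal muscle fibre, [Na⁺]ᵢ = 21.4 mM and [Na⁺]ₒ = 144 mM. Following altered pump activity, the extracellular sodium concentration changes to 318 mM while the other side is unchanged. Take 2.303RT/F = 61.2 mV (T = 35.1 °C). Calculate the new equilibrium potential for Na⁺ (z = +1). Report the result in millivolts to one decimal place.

After the shift: [Na⁺]_out = 318, [Na⁺]_in = 21.4 mM.
E_new = (61.2/1)·log₁₀(318/21.4) = 61.20 · (1.1720) = 71.73 mV

71.7 mV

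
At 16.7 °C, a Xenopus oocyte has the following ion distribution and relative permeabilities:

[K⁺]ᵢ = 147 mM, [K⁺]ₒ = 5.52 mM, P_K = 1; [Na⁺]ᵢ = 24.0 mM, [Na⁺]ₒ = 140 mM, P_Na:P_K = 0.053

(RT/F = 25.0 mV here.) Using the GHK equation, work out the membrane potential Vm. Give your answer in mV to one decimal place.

Vm = 25.0 · ln[(Σ P·[cation]ₒ + Σ P·[anion]ᵢ) / (Σ P·[cation]ᵢ + Σ P·[anion]ₒ)]
Numerator = 1×5.52 + 0.053×140 = 12.94
Denominator = 1×147 + 0.053×24.0 = 148.3
Vm = 25.0 · ln(0.087272) = 25.0 × (-2.4387) = -60.97 mV

-61.0 mV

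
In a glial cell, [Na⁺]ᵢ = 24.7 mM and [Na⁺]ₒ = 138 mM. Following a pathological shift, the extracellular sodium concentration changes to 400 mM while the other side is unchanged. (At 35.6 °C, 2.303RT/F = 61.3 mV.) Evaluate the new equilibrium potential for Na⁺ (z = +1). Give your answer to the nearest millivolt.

74 mV

After the shift: [Na⁺]_out = 400, [Na⁺]_in = 24.7 mM.
E_new = (61.3/1)·log₁₀(400/24.7) = 61.30 · (1.2094) = 74.13 mV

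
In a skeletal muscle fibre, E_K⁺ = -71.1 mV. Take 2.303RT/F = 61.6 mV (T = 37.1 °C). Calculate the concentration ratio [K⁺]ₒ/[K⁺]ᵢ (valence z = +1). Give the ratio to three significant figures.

0.0701

log₁₀([out]/[in]) = E·z/(61.6) = -71.1 × 1 / 61.6 = -1.1542
[out]/[in] = 10^(-1.1542) = 0.07011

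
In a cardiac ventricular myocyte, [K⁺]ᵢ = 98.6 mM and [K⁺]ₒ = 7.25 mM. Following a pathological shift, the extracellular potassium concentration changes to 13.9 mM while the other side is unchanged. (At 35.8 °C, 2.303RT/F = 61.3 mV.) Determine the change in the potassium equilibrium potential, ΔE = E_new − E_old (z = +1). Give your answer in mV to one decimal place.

E_old = (61.3/1)·log₁₀(7.25/98.6) = -69.49 mV
E_new = (61.3/1)·log₁₀(13.9/98.6) = -52.16 mV
ΔE = -52.16 − (-69.49) = 17.33 mV

17.3 mV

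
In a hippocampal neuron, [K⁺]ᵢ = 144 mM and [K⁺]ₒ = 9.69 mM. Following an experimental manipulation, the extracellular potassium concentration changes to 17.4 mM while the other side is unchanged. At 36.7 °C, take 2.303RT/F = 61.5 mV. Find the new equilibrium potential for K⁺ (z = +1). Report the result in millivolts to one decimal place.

After the shift: [K⁺]_out = 17.4, [K⁺]_in = 144 mM.
E_new = (61.5/1)·log₁₀(17.4/144) = 61.50 · (-0.9178) = -56.45 mV

-56.4 mV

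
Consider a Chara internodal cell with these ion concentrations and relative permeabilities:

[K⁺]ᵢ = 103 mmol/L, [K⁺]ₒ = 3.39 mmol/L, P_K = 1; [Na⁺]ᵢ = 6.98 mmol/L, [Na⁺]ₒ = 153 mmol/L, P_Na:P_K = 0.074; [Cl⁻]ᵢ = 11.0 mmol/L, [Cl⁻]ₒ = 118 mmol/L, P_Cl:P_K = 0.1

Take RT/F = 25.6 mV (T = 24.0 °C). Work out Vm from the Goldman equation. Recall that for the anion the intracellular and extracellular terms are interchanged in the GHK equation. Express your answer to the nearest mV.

-51 mV

Vm = 25.6 · ln[(Σ P·[cation]ₒ + Σ P·[anion]ᵢ) / (Σ P·[cation]ᵢ + Σ P·[anion]ₒ)]
Numerator = 1×3.39 + 0.074×153 + 0.1×11.0 = 15.81
Denominator = 1×103 + 0.074×6.98 + 0.1×118 = 115.3
Vm = 25.6 · ln(0.13712) = 25.6 × (-1.9869) = -50.86 mV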